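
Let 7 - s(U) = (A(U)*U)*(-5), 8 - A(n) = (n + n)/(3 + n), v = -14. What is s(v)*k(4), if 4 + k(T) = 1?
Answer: 12369/11 ≈ 1124.5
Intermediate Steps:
k(T) = -3 (k(T) = -4 + 1 = -3)
A(n) = 8 - 2*n/(3 + n) (A(n) = 8 - (n + n)/(3 + n) = 8 - 2*n/(3 + n))
s(U) = 7 + 30*U*(4 + U)/(3 + U) (s(U) = 7 - (6*(4 + U)/(3 + U))*U*(-5) = 7 - 6*U*(4 + U)/(3 + U)*(-5) = 7 - (-30)*U*(4 + U)/(3 + U) = 7 + 30*U*(4 + U)/(3 + U))
s(v)*k(4) = ((21 + 30*(-14)² + 127*(-14))/(3 - 14))*(-3) = ((21 + 30*196 - 1778)/(-11))*(-3) = -(21 + 5880 - 1778)/11*(-3) = -1/11*4123*(-3) = -4123/11*(-3) = 12369/11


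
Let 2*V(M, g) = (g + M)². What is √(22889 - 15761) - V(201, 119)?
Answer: -51200 + 18*√22 ≈ -51116.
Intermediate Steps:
V(M, g) = (M + g)²/2 (V(M, g) = (g + M)²/2 = (M + g)²/2)
√(22889 - 15761) - V(201, 119) = √(22889 - 15761) - (201 + 119)²/2 = √7128 - 320²/2 = 18*√22 - 102400/2 = 18*√22 - 1*51200 = 18*√22 - 51200 = -51200 + 18*√22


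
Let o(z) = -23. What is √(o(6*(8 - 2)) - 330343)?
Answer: I*√330366 ≈ 574.77*I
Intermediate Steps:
√(o(6*(8 - 2)) - 330343) = √(-23 - 330343) = √(-330366) = I*√330366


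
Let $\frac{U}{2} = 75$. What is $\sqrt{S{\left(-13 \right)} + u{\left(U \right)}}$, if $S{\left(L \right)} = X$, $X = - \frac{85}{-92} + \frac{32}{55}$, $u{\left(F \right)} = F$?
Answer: $\frac{\sqrt{969773035}}{2530} \approx 12.309$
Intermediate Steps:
$U = 150$ ($U = 2 \cdot 75 = 150$)
$X = \frac{7619}{5060}$ ($X = \left(-85\right) \left(- \frac{1}{92}\right) + 32 \cdot \frac{1}{55} = \frac{85}{92} + \frac{32}{55} = \frac{7619}{5060} \approx 1.5057$)
$S{\left(L \right)} = \frac{7619}{5060}$
$\sqrt{S{\left(-13 \right)} + u{\left(U \right)}} = \sqrt{\frac{7619}{5060} + 150} = \sqrt{\frac{766619}{5060}} = \frac{\sqrt{969773035}}{2530}$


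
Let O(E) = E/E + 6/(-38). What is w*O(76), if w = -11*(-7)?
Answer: 1232/19 ≈ 64.842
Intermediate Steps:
w = 77
O(E) = 16/19 (O(E) = 1 + 6*(-1/38) = 1 - 3/19 = 16/19)
w*O(76) = 77*(16/19) = 1232/19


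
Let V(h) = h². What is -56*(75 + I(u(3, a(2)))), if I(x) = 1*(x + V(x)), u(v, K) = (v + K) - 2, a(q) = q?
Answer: -4872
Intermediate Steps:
u(v, K) = -2 + K + v (u(v, K) = (K + v) - 2 = -2 + K + v)
I(x) = x + x² (I(x) = 1*(x + x²) = x + x²)
-56*(75 + I(u(3, a(2)))) = -56*(75 + (-2 + 2 + 3)*(1 + (-2 + 2 + 3))) = -56*(75 + 3*(1 + 3)) = -56*(75 + 3*4) = -56*(75 + 12) = -56*87 = -4872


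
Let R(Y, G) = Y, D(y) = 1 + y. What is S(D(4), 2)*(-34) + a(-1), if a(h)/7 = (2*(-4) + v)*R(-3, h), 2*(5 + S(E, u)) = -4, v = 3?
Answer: 343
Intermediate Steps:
S(E, u) = -7 (S(E, u) = -5 + (½)*(-4) = -5 - 2 = -7)
a(h) = 105 (a(h) = 7*((2*(-4) + 3)*(-3)) = 7*((-8 + 3)*(-3)) = 7*(-5*(-3)) = 7*15 = 105)
S(D(4), 2)*(-34) + a(-1) = -7*(-34) + 105 = 238 + 105 = 343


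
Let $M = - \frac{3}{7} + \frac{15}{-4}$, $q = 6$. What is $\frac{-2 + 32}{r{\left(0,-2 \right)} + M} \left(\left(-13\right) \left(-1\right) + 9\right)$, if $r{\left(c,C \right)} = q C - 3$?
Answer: $- \frac{6160}{179} \approx -34.413$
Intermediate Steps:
$M = - \frac{117}{28}$ ($M = \left(-3\right) \frac{1}{7} + 15 \left(- \frac{1}{4}\right) = - \frac{3}{7} - \frac{15}{4} = - \frac{117}{28} \approx -4.1786$)
$r{\left(c,C \right)} = -3 + 6 C$ ($r{\left(c,C \right)} = 6 C - 3 = -3 + 6 C$)
$\frac{-2 + 32}{r{\left(0,-2 \right)} + M} \left(\left(-13\right) \left(-1\right) + 9\right) = \frac{-2 + 32}{\left(-3 + 6 \left(-2\right)\right) - \frac{117}{28}} \left(\left(-13\right) \left(-1\right) + 9\right) = \frac{30}{\left(-3 - 12\right) - \frac{117}{28}} \left(13 + 9\right) = \frac{30}{-15 - \frac{117}{28}} \cdot 22 = \frac{30}{- \frac{537}{28}} \cdot 22 = 30 \left(- \frac{28}{537}\right) 22 = \left(- \frac{280}{179}\right) 22 = - \frac{6160}{179}$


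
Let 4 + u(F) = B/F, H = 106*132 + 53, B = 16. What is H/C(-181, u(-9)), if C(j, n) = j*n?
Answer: 126405/9412 ≈ 13.430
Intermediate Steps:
H = 14045 (H = 13992 + 53 = 14045)
u(F) = -4 + 16/F
H/C(-181, u(-9)) = 14045/((-181*(-4 + 16/(-9)))) = 14045/((-181*(-4 + 16*(-⅑)))) = 14045/((-181*(-4 - 16/9))) = 14045/((-181*(-52/9))) = 14045/(9412/9) = 14045*(9/9412) = 126405/9412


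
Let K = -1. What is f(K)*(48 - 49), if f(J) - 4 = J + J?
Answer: -2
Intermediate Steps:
f(J) = 4 + 2*J (f(J) = 4 + (J + J) = 4 + 2*J)
f(K)*(48 - 49) = (4 + 2*(-1))*(48 - 49) = (4 - 2)*(-1) = 2*(-1) = -2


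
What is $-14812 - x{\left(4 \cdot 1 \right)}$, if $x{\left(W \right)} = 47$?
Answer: $-14859$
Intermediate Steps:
$-14812 - x{\left(4 \cdot 1 \right)} = -14812 - 47 = -14859$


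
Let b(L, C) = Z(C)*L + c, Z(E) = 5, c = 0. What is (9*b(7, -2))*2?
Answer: 630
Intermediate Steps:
b(L, C) = 5*L (b(L, C) = 5*L + 0 = 5*L)
(9*b(7, -2))*2 = (9*(5*7))*2 = (9*35)*2 = 315*2 = 630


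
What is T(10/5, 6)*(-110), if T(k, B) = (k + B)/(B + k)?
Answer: -110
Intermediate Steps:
T(k, B) = 1 (T(k, B) = (B + k)/(B + k) = 1)
T(10/5, 6)*(-110) = 1*(-110) = -110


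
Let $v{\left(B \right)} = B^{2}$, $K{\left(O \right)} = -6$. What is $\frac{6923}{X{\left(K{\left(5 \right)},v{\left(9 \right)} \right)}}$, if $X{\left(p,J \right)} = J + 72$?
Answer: $\frac{6923}{153} \approx 45.248$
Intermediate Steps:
$X{\left(p,J \right)} = 72 + J$
$\frac{6923}{X{\left(K{\left(5 \right)},v{\left(9 \right)} \right)}} = \frac{6923}{72 + 9^{2}} = \frac{6923}{72 + 81} = \frac{6923}{153}$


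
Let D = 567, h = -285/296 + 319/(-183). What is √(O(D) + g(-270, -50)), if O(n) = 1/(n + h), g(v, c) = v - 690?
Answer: 6*I*√24915200482602114/30566677 ≈ 30.984*I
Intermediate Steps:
g(v, c) = -690 + v
h = -146579/54168 (h = -285*1/296 + 319*(-1/183) = -285/296 - 319/183 = -146579/54168 ≈ -2.7060)
O(n) = 1/(-146579/54168 + n) (O(n) = 1/(n - 146579/54168) = 1/(-146579/54168 + n))
√(O(D) + g(-270, -50)) = √(54168/(-146579 + 54168*567) + (-690 - 270)) = √(54168/(-146579 + 30713256) - 960) = √(54168/30566677 - 960) = √(-29343955752/30566677) = 6*I*√24915200482602114/30566677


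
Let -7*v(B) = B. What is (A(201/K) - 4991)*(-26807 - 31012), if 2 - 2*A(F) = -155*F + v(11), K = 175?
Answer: 1416623319/5 ≈ 2.8332e+8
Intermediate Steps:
v(B) = -B/7
A(F) = 25/14 + 155*F/2 (A(F) = 1 - (-155*F - ⅐*11)/2 = 1 - (-155*F - 11/7)/2 = 1 - (-11/7 - 155*F)/2 = 1 + (11/14 + 155*F/2) = 25/14 + 155*F/2)
(A(201/K) - 4991)*(-26807 - 31012) = ((25/14 + 155*(201/175)/2) - 4991)*(-26807 - 31012) = ((25/14 + 155*(201*(1/175))/2) - 4991)*(-57819) = ((25/14 + (155/2)*(201/175)) - 4991)*(-57819) = ((25/14 + 6231/70) - 4991)*(-57819) = (454/5 - 4991)*(-57819) = -24501/5*(-57819) = 1416623319/5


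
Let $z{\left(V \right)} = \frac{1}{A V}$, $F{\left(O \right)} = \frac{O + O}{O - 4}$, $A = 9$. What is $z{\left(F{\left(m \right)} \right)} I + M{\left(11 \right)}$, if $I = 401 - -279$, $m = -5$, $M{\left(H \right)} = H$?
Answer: $79$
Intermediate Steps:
$I = 680$ ($I = 401 + 279 = 680$)
$F{\left(O \right)} = \frac{2 O}{-4 + O}$
$z{\left(V \right)} = \frac{1}{9 V}$
$z{\left(F{\left(m \right)} \right)} I + M{\left(11 \right)} = \frac{1}{9 \cdot 2 \left(-5\right) \frac{1}{-4 - 5}} \cdot 680 + 11 = \frac{1}{9 \cdot 2 \left(-5\right) \frac{1}{-9}} \cdot 680 + 11 = \frac{1}{9 \cdot 2 \left(-5\right) \left(- \frac{1}{9}\right)} 680 + 11 = \frac{1}{9 \cdot \frac{10}{9}} \cdot 680 + 11 = \frac{1}{9} \cdot \frac{9}{10} \cdot 680 + 11 = \frac{1}{10} \cdot 680 + 11 = 68 + 11 = 79$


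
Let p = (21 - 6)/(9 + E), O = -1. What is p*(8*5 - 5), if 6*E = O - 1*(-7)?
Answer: 105/2 ≈ 52.500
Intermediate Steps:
E = 1 (E = (-1 - 1*(-7))/6 = (-1 + 7)/6 = (⅙)*6 = 1)
p = 3/2 (p = (21 - 6)/(9 + 1) = 15/10 = 15*(⅒) = 3/2 ≈ 1.5000)
p*(8*5 - 5) = 3*(8*5 - 5)/2 = 3*(40 - 5)/2 = (3/2)*35 = 105/2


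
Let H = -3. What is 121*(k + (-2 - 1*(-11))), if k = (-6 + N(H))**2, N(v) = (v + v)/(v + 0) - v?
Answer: 1210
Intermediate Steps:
N(v) = 2 - v (N(v) = (2*v)/v - v = 2 - v)
k = 1 (k = (-6 + (2 - 1*(-3)))**2 = (-6 + (2 + 3))**2 = (-6 + 5)**2 = (-1)**2 = 1)
121*(k + (-2 - 1*(-11))) = 121*(1 + (-2 - 1*(-11))) = 121*(1 + (-2 + 11)) = 121*(1 + 9) = 121*10 = 1210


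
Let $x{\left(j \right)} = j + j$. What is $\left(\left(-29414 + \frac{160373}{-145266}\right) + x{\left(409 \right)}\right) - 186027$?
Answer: $- \frac{31177585091}{145266} \approx -2.1462 \cdot 10^{5}$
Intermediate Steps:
$x{\left(j \right)} = 2 j$
$\left(\left(-29414 + \frac{160373}{-145266}\right) + x{\left(409 \right)}\right) - 186027 = \left(\left(-29414 + \frac{160373}{-145266}\right) + 2 \cdot 409\right) - 186027 = \left(\left(-29414 + 160373 \left(- \frac{1}{145266}\right)\right) + 818\right) - 186027 = \left(\left(-29414 - \frac{160373}{145266}\right) + 818\right) - 186027 = \left(- \frac{4273014497}{145266} + 818\right) - 186027 = - \frac{4154186909}{145266} - 186027 = - \frac{31177585091}{145266}$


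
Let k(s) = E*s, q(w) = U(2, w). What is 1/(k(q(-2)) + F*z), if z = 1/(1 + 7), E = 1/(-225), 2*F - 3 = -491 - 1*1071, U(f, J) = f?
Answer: -3600/350807 ≈ -0.010262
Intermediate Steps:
q(w) = 2
F = -1559/2 (F = 3/2 + (-491 - 1*1071)/2 = 3/2 + (-491 - 1071)/2 = 3/2 + (½)*(-1562) = 3/2 - 781 = -1559/2 ≈ -779.50)
E = -1/225 ≈ -0.0044444
z = ⅛ (z = 1/8 = ⅛ ≈ 0.12500)
k(s) = -s/225
1/(k(q(-2)) + F*z) = 1/(-1/225*2 - 1559/2*⅛) = 1/(-2/225 - 1559/16) = 1/(-350807/3600) = -3600/350807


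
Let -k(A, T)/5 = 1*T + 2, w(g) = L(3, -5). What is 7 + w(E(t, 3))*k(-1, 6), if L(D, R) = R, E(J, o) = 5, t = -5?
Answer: 207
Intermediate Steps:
w(g) = -5
k(A, T) = -10 - 5*T (k(A, T) = -5*(1*T + 2) = -5*(T + 2) = -5*(2 + T) = -10 - 5*T)
7 + w(E(t, 3))*k(-1, 6) = 7 - 5*(-10 - 5*6) = 7 - 5*(-10 - 30) = 7 - 5*(-40) = 7 + 200 = 207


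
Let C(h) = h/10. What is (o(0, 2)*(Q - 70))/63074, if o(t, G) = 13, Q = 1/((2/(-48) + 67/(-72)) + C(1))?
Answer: -72605/4951309 ≈ -0.014664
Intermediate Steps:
C(h) = h/10 (C(h) = h*(1/10) = h/10)
Q = -180/157 (Q = 1/((2/(-48) + 67/(-72)) + (1/10)*1) = 1/((2*(-1/48) + 67*(-1/72)) + 1/10) = 1/((-1/24 - 67/72) + 1/10) = 1/(-35/36 + 1/10) = 1/(-157/180) = -180/157 ≈ -1.1465)
(o(0, 2)*(Q - 70))/63074 = (13*(-180/157 - 70))/63074 = (13*(-11170/157))*(1/63074) = -145210/157*1/63074 = -72605/4951309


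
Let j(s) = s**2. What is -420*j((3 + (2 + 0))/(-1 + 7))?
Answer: -875/3 ≈ -291.67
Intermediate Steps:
-420*j((3 + (2 + 0))/(-1 + 7)) = -420*(3 + (2 + 0))**2/(-1 + 7)**2 = -420*(3 + 2)**2/36 = -420*(5*(1/6))**2 = -420*(5/6)**2 = -420*25/36 = -875/3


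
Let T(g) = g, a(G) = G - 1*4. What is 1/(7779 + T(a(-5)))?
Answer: 1/7770 ≈ 0.00012870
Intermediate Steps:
a(G) = -4 + G (a(G) = G - 4 = -4 + G)
1/(7779 + T(a(-5))) = 1/(7779 + (-4 - 5)) = 1/(7779 - 9) = 1/7770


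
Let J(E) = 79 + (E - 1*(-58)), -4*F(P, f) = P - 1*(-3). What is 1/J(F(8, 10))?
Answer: 4/537 ≈ 0.0074488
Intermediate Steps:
F(P, f) = -3/4 - P/4 (F(P, f) = -(P - 1*(-3))/4 = -(P + 3)/4 = -(3 + P)/4 = -3/4 - P/4)
J(E) = 137 + E (J(E) = 79 + (E + 58) = 79 + (58 + E) = 137 + E)
1/J(F(8, 10)) = 1/(137 + (-3/4 - 1/4*8)) = 1/(137 + (-3/4 - 2)) = 1/(137 - 11/4) = 1/(537/4) = 4/537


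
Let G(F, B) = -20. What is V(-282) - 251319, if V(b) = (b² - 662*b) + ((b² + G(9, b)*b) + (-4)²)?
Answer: 100069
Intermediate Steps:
V(b) = 16 - 682*b + 2*b² (V(b) = (b² - 662*b) + ((b² - 20*b) + (-4)²) = (b² - 662*b) + ((b² - 20*b) + 16) = (b² - 662*b) + (16 + b² - 20*b) = 16 - 682*b + 2*b²)
V(-282) - 251319 = (16 - 682*(-282) + 2*(-282)²) - 251319 = (16 + 192324 + 2*79524) - 251319 = (16 + 192324 + 159048) - 251319 = 351388 - 251319 = 100069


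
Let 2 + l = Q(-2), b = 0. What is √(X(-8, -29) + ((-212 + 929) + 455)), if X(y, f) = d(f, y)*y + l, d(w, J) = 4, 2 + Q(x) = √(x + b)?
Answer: √(1136 + I*√2) ≈ 33.705 + 0.021*I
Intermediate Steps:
Q(x) = -2 + √x (Q(x) = -2 + √(x + 0) = -2 + √x)
l = -4 + I*√2 (l = -2 + (-2 + √(-2)) = -2 + (-2 + I*√2) = -4 + I*√2 ≈ -4.0 + 1.4142*I)
X(y, f) = -4 + 4*y + I*√2 (X(y, f) = 4*y + (-4 + I*√2) = -4 + 4*y + I*√2)
√(X(-8, -29) + ((-212 + 929) + 455)) = √((-4 + 4*(-8) + I*√2) + ((-212 + 929) + 455)) = √((-4 - 32 + I*√2) + (717 + 455)) = √((-36 + I*√2) + 1172) = √(1136 + I*√2)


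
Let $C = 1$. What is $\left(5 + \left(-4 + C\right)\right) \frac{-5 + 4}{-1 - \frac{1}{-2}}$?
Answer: $4$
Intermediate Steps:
$\left(5 + \left(-4 + C\right)\right) \frac{-5 + 4}{-1 - \frac{1}{-2}} = \left(5 + \left(-4 + 1\right)\right) \frac{-5 + 4}{-1 - \frac{1}{-2}} = \left(5 - 3\right) \left(- \frac{1}{-1 - - \frac{1}{2}}\right) = 2 \left(- \frac{1}{-1 + \frac{1}{2}}\right) = 2 \left(- \frac{1}{- \frac{1}{2}}\right) = 2 \left(\left(-1\right) \left(-2\right)\right) = 2 \cdot 2 = 4$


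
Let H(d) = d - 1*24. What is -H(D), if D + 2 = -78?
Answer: 104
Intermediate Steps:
D = -80 (D = -2 - 78 = -80)
H(d) = -24 + d (H(d) = d - 24 = -24 + d)
-H(D) = -(-24 - 80) = -1*(-104) = 104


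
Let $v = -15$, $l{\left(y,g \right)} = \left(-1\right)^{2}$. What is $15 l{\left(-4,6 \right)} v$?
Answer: $-225$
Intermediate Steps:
$l{\left(y,g \right)} = 1$
$15 l{\left(-4,6 \right)} v = 15 \cdot 1 \left(-15\right) = 15 \left(-15\right) = -225$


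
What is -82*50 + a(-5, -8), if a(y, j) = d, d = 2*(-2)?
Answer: -4104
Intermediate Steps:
d = -4
a(y, j) = -4
-82*50 + a(-5, -8) = -82*50 - 4 = -4100 - 4 = -4104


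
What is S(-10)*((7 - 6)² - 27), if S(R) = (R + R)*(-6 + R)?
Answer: -8320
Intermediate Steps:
S(R) = 2*R*(-6 + R) (S(R) = (2*R)*(-6 + R) = 2*R*(-6 + R))
S(-10)*((7 - 6)² - 27) = (2*(-10)*(-6 - 10))*((7 - 6)² - 27) = (2*(-10)*(-16))*(1² - 27) = 320*(1 - 27) = 320*(-26) = -8320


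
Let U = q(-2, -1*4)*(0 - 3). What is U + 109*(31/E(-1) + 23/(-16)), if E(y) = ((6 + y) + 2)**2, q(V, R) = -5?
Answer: -57019/784 ≈ -72.728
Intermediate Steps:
U = 15 (U = -5*(0 - 3) = -5*(-3) = 15)
E(y) = (8 + y)**2
U + 109*(31/E(-1) + 23/(-16)) = 15 + 109*(31/((8 - 1)**2) + 23/(-16)) = 15 + 109*(31/(7**2) + 23*(-1/16)) = 15 + 109*(31/49 - 23/16) = 15 + 109*(-631/784) = 15 - 68779/784 = -57019/784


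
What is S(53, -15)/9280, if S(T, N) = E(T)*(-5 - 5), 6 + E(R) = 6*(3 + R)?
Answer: -165/464 ≈ -0.35560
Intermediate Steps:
E(R) = 12 + 6*R (E(R) = -6 + 6*(3 + R) = -6 + (18 + 6*R) = 12 + 6*R)
S(T, N) = -120 - 60*T (S(T, N) = (12 + 6*T)*(-5 - 5) = (12 + 6*T)*(-10) = -120 - 60*T)
S(53, -15)/9280 = (-120 - 60*53)/9280 = (-120 - 3180)*(1/9280) = -3300*1/9280 = -165/464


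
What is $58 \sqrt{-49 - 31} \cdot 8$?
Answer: $1856 i \sqrt{5} \approx 4150.1 i$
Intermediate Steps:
$58 \sqrt{-49 - 31} \cdot 8 = 58 \sqrt{-80} \cdot 8 = 58 \cdot 4 i \sqrt{5} \cdot 8 = 232 i \sqrt{5} \cdot 8 = 1856 i \sqrt{5}$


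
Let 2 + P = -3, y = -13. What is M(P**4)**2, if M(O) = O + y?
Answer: 374544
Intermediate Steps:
P = -5 (P = -2 - 3 = -5)
M(O) = -13 + O (M(O) = O - 13 = -13 + O)
M(P**4)**2 = (-13 + (-5)**4)**2 = (-13 + 625)**2 = 612**2 = 374544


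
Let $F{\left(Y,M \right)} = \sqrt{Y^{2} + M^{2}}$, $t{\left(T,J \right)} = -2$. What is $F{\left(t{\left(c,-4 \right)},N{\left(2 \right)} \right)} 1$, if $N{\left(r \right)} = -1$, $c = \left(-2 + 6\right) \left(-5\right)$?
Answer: $\sqrt{5} \approx 2.2361$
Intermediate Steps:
$c = -20$ ($c = 4 \left(-5\right) = -20$)
$F{\left(Y,M \right)} = \sqrt{M^{2} + Y^{2}}$
$F{\left(t{\left(c,-4 \right)},N{\left(2 \right)} \right)} 1 = \sqrt{\left(-1\right)^{2} + \left(-2\right)^{2}} \cdot 1 = \sqrt{1 + 4} \cdot 1 = \sqrt{5} \cdot 1 = \sqrt{5}$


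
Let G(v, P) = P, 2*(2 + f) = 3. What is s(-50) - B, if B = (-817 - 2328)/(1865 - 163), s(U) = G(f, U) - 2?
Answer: -2307/46 ≈ -50.152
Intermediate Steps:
f = -½ (f = -2 + (½)*3 = -2 + 3/2 = -½ ≈ -0.50000)
s(U) = -2 + U (s(U) = U - 2 = -2 + U)
B = -85/46 (B = -3145/1702 = -3145*1/1702 = -85/46 ≈ -1.8478)
s(-50) - B = (-2 - 50) - 1*(-85/46) = -52 + 85/46 = -2307/46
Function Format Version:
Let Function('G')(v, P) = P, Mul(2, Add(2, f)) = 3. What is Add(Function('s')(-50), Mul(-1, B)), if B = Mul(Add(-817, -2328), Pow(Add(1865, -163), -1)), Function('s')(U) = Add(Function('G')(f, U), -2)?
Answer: Rational(-2307, 46) ≈ -50.152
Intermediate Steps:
f = Rational(-1, 2) (f = Add(-2, Mul(Rational(1, 2), 3)) = Add(-2, Rational(3, 2)) = Rational(-1, 2) ≈ -0.50000)
Function('s')(U) = Add(-2, U) (Function('s')(U) = Add(U, -2) = Add(-2, U))
B = Rational(-85, 46) (B = Mul(-3145, Pow(1702, -1)) = Mul(-3145, Rational(1, 1702)) = Rational(-85, 46) ≈ -1.8478)
Add(Function('s')(-50), Mul(-1, B)) = Add(Add(-2, -50), Mul(-1, Rational(-85, 46))) = Add(-52, Rational(85, 46)) = Rational(-2307, 46)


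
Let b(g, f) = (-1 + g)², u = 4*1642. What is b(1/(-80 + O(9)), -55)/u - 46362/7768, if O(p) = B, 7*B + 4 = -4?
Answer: -12279781445173/2057543593472 ≈ -5.9682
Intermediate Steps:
B = -8/7 (B = -4/7 + (⅐)*(-4) = -4/7 - 4/7 = -8/7 ≈ -1.1429)
u = 6568
O(p) = -8/7
b(1/(-80 + O(9)), -55)/u - 46362/7768 = (-1 + 1/(-80 - 8/7))²/6568 - 46362/7768 = (-1 + 1/(-568/7))²*(1/6568) - 46362*1/7768 = (-1 - 7/568)²*(1/6568) - 23181/3884 = (-575/568)²*(1/6568) - 23181/3884 = (330625/322624)*(1/6568) - 23181/3884 = 330625/2118994432 - 23181/3884 = -12279781445173/2057543593472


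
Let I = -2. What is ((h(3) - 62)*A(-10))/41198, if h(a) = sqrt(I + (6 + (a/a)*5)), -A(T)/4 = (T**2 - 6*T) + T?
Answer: 17700/20599 ≈ 0.85927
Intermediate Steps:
A(T) = -4*T**2 + 20*T (A(T) = -4*((T**2 - 6*T) + T) = -4*(T**2 - 5*T) = -4*T**2 + 20*T)
h(a) = 3 (h(a) = sqrt(-2 + (6 + (a/a)*5)) = sqrt(-2 + (6 + 1*5)) = sqrt(-2 + (6 + 5)) = sqrt(-2 + 11) = sqrt(9) = 3)
((h(3) - 62)*A(-10))/41198 = ((3 - 62)*(4*(-10)*(5 - 1*(-10))))/41198 = -236*(-10)*(5 + 10)*(1/41198) = -236*(-10)*15*(1/41198) = -59*(-600)*(1/41198) = 35400*(1/41198) = 17700/20599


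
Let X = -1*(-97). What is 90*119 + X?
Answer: 10807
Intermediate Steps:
X = 97
90*119 + X = 90*119 + 97 = 10710 + 97 = 10807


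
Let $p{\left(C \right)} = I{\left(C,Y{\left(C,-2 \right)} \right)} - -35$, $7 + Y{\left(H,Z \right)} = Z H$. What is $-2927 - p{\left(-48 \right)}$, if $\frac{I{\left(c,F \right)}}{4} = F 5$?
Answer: $-4742$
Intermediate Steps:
$Y{\left(H,Z \right)} = -7 + H Z$ ($Y{\left(H,Z \right)} = -7 + Z H = -7 + H Z$)
$I{\left(c,F \right)} = 20 F$ ($I{\left(c,F \right)} = 4 F 5 = 4 \cdot 5 F = 20 F$)
$p{\left(C \right)} = -105 - 40 C$ ($p{\left(C \right)} = 20 \left(-7 + C \left(-2\right)\right) - -35 = 20 \left(-7 - 2 C\right) + 35 = \left(-140 - 40 C\right) + 35 = -105 - 40 C$)
$-2927 - p{\left(-48 \right)} = -2927 - \left(-105 - -1920\right) = -2927 - \left(-105 + 1920\right) = -2927 - 1815 = -4742$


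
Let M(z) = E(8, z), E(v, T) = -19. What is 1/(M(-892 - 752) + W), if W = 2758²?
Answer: 1/7606545 ≈ 1.3147e-7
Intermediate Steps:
M(z) = -19
W = 7606564
1/(M(-892 - 752) + W) = 1/(-19 + 7606564) = 1/7606545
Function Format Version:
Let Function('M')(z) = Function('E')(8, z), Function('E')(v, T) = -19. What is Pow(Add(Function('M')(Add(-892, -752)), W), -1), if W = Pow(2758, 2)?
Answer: Rational(1, 7606545) ≈ 1.3147e-7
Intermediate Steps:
Function('M')(z) = -19
W = 7606564
Pow(Add(Function('M')(Add(-892, -752)), W), -1) = Pow(Add(-19, 7606564), -1) = Pow(7606545, -1) = Rational(1, 7606545)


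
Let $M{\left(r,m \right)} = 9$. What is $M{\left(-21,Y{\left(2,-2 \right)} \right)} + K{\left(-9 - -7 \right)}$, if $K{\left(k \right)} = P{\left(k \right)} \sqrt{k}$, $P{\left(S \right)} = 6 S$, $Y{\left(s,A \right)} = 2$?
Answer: $9 - 12 i \sqrt{2} \approx 9.0 - 16.971 i$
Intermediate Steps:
$K{\left(k \right)} = 6 k^{\frac{3}{2}}$ ($K{\left(k \right)} = 6 k \sqrt{k} = 6 k^{\frac{3}{2}}$)
$M{\left(-21,Y{\left(2,-2 \right)} \right)} + K{\left(-9 - -7 \right)} = 9 + 6 \left(-9 - -7\right)^{\frac{3}{2}} = 9 + 6 \left(-9 + 7\right)^{\frac{3}{2}} = 9 + 6 \left(-2\right)^{\frac{3}{2}} = 9 + 6 \left(- 2 i \sqrt{2}\right) = 9 - 12 i \sqrt{2}$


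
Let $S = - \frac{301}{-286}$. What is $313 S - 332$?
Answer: $- \frac{739}{286} \approx -2.5839$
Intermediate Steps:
$S = \frac{301}{286}$ ($S = \left(-301\right) \left(- \frac{1}{286}\right) = \frac{301}{286} \approx 1.0524$)
$313 S - 332 = 313 \cdot \frac{301}{286} - 332 = \frac{94213}{286} - 332 = - \frac{739}{286}$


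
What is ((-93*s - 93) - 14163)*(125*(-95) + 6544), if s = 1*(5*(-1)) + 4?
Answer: 75502953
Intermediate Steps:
s = -1 (s = 1*(-5) + 4 = -5 + 4 = -1)
((-93*s - 93) - 14163)*(125*(-95) + 6544) = ((-93*(-1) - 93) - 14163)*(125*(-95) + 6544) = ((93 - 93) - 14163)*(-11875 + 6544) = (0 - 14163)*(-5331) = -14163*(-5331) = 75502953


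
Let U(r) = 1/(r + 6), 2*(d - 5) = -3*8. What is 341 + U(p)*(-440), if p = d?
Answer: 781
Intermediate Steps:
d = -7 (d = 5 + (-3*8)/2 = 5 + (1/2)*(-24) = 5 - 12 = -7)
p = -7
U(r) = 1/(6 + r)
341 + U(p)*(-440) = 341 - 440/(6 - 7) = 341 - 440/(-1) = 341 - 1*(-440) = 341 + 440 = 781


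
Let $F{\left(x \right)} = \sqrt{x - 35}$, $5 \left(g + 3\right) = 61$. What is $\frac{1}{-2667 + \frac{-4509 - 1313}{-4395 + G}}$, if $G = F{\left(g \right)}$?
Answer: $- \frac{128725799484}{343141186039963} - \frac{2911 i \sqrt{645}}{343141186039963} \approx -0.00037514 - 2.1545 \cdot 10^{-10} i$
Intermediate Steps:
$g = \frac{46}{5}$ ($g = -3 + \frac{1}{5} \cdot 61 = -3 + \frac{61}{5} = \frac{46}{5} \approx 9.2$)
$F{\left(x \right)} = \sqrt{-35 + x}$
$G = \frac{i \sqrt{645}}{5}$ ($G = \sqrt{-35 + \frac{46}{5}} = \sqrt{- \frac{129}{5}} = \frac{i \sqrt{645}}{5} \approx 5.0794 i$)
$\frac{1}{-2667 + \frac{-4509 - 1313}{-4395 + G}} = \frac{1}{-2667 + \frac{-4509 - 1313}{-4395 + \frac{i \sqrt{645}}{5}}} = \frac{1}{-2667 - \frac{5822}{-4395 + \frac{i \sqrt{645}}{5}}}$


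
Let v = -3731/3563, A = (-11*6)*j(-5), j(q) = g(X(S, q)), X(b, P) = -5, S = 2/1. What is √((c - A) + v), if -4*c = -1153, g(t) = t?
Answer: I*√44351715/1018 ≈ 6.542*I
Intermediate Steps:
S = 2 (S = 2*1 = 2)
j(q) = -5
c = 1153/4 (c = -¼*(-1153) = 1153/4 ≈ 288.25)
A = 330 (A = -11*6*(-5) = -66*(-5) = 330)
v = -533/509 (v = -3731*1/3563 = -533/509 ≈ -1.0472)
√((c - A) + v) = √((1153/4 - 1*330) - 533/509) = √((1153/4 - 330) - 533/509) = √(-167/4 - 533/509) = √(-87135/2036) = I*√44351715/1018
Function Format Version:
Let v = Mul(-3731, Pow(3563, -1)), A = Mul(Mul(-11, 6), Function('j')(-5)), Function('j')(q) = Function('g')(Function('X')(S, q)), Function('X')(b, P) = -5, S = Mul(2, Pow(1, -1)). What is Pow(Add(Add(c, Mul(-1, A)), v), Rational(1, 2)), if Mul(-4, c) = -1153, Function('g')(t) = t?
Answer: Mul(Rational(1, 1018), I, Pow(44351715, Rational(1, 2))) ≈ Mul(6.5420, I)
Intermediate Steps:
S = 2 (S = Mul(2, 1) = 2)
Function('j')(q) = -5
c = Rational(1153, 4) (c = Mul(Rational(-1, 4), -1153) = Rational(1153, 4) ≈ 288.25)
A = 330 (A = Mul(Mul(-11, 6), -5) = Mul(-66, -5) = 330)
v = Rational(-533, 509) (v = Mul(-3731, Rational(1, 3563)) = Rational(-533, 509) ≈ -1.0472)
Pow(Add(Add(c, Mul(-1, A)), v), Rational(1, 2)) = Pow(Add(Add(Rational(1153, 4), Mul(-1, 330)), Rational(-533, 509)), Rational(1, 2)) = Pow(Add(Add(Rational(1153, 4), -330), Rational(-533, 509)), Rational(1, 2)) = Pow(Add(Rational(-167, 4), Rational(-533, 509)), Rational(1, 2)) = Pow(Rational(-87135, 2036), Rational(1, 2)) = Mul(Rational(1, 1018), I, Pow(44351715, Rational(1, 2)))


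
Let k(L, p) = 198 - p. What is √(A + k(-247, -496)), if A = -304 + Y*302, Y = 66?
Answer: 3*√2258 ≈ 142.56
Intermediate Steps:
A = 19628 (A = -304 + 66*302 = -304 + 19932 = 19628)
√(A + k(-247, -496)) = √(19628 + (198 - 1*(-496))) = √(19628 + (198 + 496)) = √(19628 + 694) = √20322 = 3*√2258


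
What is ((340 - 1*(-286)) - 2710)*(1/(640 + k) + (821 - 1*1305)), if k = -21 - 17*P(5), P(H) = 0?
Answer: 624355980/619 ≈ 1.0087e+6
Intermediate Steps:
k = -21 (k = -21 - 17*0 = -21 + 0 = -21)
((340 - 1*(-286)) - 2710)*(1/(640 + k) + (821 - 1*1305)) = ((340 - 1*(-286)) - 2710)*(1/(640 - 21) + (821 - 1*1305)) = ((340 + 286) - 2710)*(1/619 + (821 - 1305)) = (626 - 2710)*(1/619 - 484) = -2084*(-299595/619) = 624355980/619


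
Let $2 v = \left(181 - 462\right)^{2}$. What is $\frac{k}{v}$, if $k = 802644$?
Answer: $\frac{1605288}{78961} \approx 20.33$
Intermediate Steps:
$v = \frac{78961}{2}$ ($v = \frac{\left(181 - 462\right)^{2}}{2} = \frac{\left(-281\right)^{2}}{2} = \frac{1}{2} \cdot 78961 = \frac{78961}{2} \approx 39481.0$)
$\frac{k}{v} = \frac{802644}{\frac{78961}{2}} = 802644 \cdot \frac{2}{78961} = \frac{1605288}{78961}$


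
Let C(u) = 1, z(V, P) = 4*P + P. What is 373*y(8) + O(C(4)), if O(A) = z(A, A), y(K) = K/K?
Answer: 378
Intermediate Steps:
y(K) = 1
z(V, P) = 5*P
O(A) = 5*A
373*y(8) + O(C(4)) = 373*1 + 5*1 = 373 + 5 = 378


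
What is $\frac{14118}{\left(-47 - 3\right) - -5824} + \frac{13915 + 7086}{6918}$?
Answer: $\frac{109464049}{19972266} \approx 5.4808$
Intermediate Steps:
$\frac{14118}{\left(-47 - 3\right) - -5824} + \frac{13915 + 7086}{6918} = \frac{14118}{\left(-47 - 3\right) + 5824} + 21001 \cdot \frac{1}{6918} = \frac{14118}{-50 + 5824} + \frac{21001}{6918} = \frac{14118}{5774} + \frac{21001}{6918} = 14118 \cdot \frac{1}{5774} + \frac{21001}{6918} = \frac{7059}{2887} + \frac{21001}{6918} = \frac{109464049}{19972266}$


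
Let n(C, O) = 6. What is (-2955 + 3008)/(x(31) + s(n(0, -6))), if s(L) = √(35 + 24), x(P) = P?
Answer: 1643/902 - 53*√59/902 ≈ 1.3702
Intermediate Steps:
s(L) = √59
(-2955 + 3008)/(x(31) + s(n(0, -6))) = (-2955 + 3008)/(31 + √59) = 53/(31 + √59)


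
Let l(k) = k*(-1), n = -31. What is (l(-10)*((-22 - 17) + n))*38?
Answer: -26600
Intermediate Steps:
l(k) = -k
(l(-10)*((-22 - 17) + n))*38 = ((-1*(-10))*((-22 - 17) - 31))*38 = (10*(-39 - 31))*38 = (10*(-70))*38 = -700*38 = -26600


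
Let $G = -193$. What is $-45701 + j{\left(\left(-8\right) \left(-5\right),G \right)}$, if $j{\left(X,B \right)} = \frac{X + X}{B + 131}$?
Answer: $- \frac{1416771}{31} \approx -45702.0$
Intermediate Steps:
$j{\left(X,B \right)} = \frac{2 X}{131 + B}$
$-45701 + j{\left(\left(-8\right) \left(-5\right),G \right)} = -45701 + \frac{2 \left(\left(-8\right) \left(-5\right)\right)}{131 - 193} = -45701 + 2 \cdot 40 \frac{1}{-62} = -45701 + 2 \cdot 40 \left(- \frac{1}{62}\right) = -45701 - \frac{40}{31} = - \frac{1416771}{31}$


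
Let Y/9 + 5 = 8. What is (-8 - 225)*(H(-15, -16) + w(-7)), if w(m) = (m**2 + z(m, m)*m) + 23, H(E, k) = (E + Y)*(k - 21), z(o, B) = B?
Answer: 75259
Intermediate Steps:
Y = 27 (Y = -45 + 9*8 = -45 + 72 = 27)
H(E, k) = (-21 + k)*(27 + E) (H(E, k) = (E + 27)*(k - 21) = (27 + E)*(-21 + k) = (-21 + k)*(27 + E))
w(m) = 23 + 2*m**2 (w(m) = (m**2 + m*m) + 23 = (m**2 + m**2) + 23 = 2*m**2 + 23 = 23 + 2*m**2)
(-8 - 225)*(H(-15, -16) + w(-7)) = (-8 - 225)*((-567 - 21*(-15) + 27*(-16) - 15*(-16)) + (23 + 2*(-7)**2)) = -233*((-567 + 315 - 432 + 240) + (23 + 2*49)) = -233*(-444 + (23 + 98)) = -233*(-444 + 121) = -233*(-323) = 75259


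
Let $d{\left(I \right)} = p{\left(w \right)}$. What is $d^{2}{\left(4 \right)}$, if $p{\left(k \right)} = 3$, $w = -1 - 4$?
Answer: $9$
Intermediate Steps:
$w = -5$
$d{\left(I \right)} = 3$
$d^{2}{\left(4 \right)} = 3^{2} = 9$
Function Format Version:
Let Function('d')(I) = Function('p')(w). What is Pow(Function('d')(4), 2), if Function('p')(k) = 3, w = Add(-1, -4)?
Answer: 9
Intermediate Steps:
w = -5
Function('d')(I) = 3
Pow(Function('d')(4), 2) = Pow(3, 2) = 9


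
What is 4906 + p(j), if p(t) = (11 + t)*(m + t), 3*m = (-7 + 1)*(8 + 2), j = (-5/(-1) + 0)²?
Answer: 5086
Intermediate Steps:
j = 25 (j = (-5*(-1) + 0)² = (5 + 0)² = 5² = 25)
m = -20 (m = ((-7 + 1)*(8 + 2))/3 = (-6*10)/3 = (⅓)*(-60) = -20)
p(t) = (-20 + t)*(11 + t) (p(t) = (11 + t)*(-20 + t) = (-20 + t)*(11 + t))
4906 + p(j) = 4906 + (-220 + 25² - 9*25) = 4906 + (-220 + 625 - 225) = 4906 + 180 = 5086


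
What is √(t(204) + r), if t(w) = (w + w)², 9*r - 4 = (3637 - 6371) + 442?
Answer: 4*√93493/3 ≈ 407.69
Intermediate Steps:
r = -2288/9 (r = 4/9 + ((3637 - 6371) + 442)/9 = 4/9 + (-2734 + 442)/9 = 4/9 + (⅑)*(-2292) = 4/9 - 764/3 = -2288/9 ≈ -254.22)
t(w) = 4*w² (t(w) = (2*w)² = 4*w²)
√(t(204) + r) = √(4*204² - 2288/9) = √(4*41616 - 2288/9) = √(166464 - 2288/9) = √(1495888/9) = 4*√93493/3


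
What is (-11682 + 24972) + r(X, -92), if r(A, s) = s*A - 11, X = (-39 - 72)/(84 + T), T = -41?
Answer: 581209/43 ≈ 13516.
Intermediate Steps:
X = -111/43 (X = (-39 - 72)/(84 - 41) = -111/43 ≈ -2.5814)
r(A, s) = -11 + A*s (r(A, s) = A*s - 11 = -11 + A*s)
(-11682 + 24972) + r(X, -92) = (-11682 + 24972) + (-11 - 111/43*(-92)) = 13290 + (-11 + 10212/43) = 13290 + 9739/43 = 581209/43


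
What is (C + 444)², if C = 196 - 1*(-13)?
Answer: 426409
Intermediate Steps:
C = 209 (C = 196 + 13 = 209)
(C + 444)² = (209 + 444)² = 653² = 426409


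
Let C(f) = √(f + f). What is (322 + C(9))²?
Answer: 103702 + 1932*√2 ≈ 1.0643e+5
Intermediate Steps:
C(f) = √2*√f (C(f) = √(2*f) = √2*√f)
(322 + C(9))² = (322 + √2*√9)² = (322 + √2*3)² = (322 + 3*√2)²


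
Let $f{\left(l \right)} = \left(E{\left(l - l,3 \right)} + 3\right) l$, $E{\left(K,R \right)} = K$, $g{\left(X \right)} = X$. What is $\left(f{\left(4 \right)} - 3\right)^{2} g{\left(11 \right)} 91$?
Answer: $81081$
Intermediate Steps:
$f{\left(l \right)} = 3 l$ ($f{\left(l \right)} = \left(\left(l - l\right) + 3\right) l = \left(0 + 3\right) l = 3 l$)
$\left(f{\left(4 \right)} - 3\right)^{2} g{\left(11 \right)} 91 = \left(3 \cdot 4 - 3\right)^{2} \cdot 11 \cdot 91 = \left(12 - 3\right)^{2} \cdot 11 \cdot 91 = 9^{2} \cdot 11 \cdot 91 = 81 \cdot 11 \cdot 91 = 891 \cdot 91 = 81081$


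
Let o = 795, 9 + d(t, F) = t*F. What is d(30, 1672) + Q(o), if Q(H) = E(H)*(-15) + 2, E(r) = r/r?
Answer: 50138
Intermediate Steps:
d(t, F) = -9 + F*t (d(t, F) = -9 + t*F = -9 + F*t)
E(r) = 1
Q(H) = -13 (Q(H) = 1*(-15) + 2 = -15 + 2 = -13)
d(30, 1672) + Q(o) = (-9 + 1672*30) - 13 = (-9 + 50160) - 13 = 50151 - 13 = 50138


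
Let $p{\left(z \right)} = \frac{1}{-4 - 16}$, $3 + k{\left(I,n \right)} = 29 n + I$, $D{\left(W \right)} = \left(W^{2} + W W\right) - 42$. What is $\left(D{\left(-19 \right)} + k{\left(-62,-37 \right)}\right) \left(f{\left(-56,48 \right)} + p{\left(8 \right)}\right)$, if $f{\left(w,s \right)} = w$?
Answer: $\frac{256709}{10} \approx 25671.0$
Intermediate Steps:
$D{\left(W \right)} = -42 + 2 W^{2}$ ($D{\left(W \right)} = \left(W^{2} + W^{2}\right) - 42 = 2 W^{2} - 42 = -42 + 2 W^{2}$)
$k{\left(I,n \right)} = -3 + I + 29 n$ ($k{\left(I,n \right)} = -3 + \left(29 n + I\right) = -3 + \left(I + 29 n\right) = -3 + I + 29 n$)
$p{\left(z \right)} = - \frac{1}{20}$ ($p{\left(z \right)} = \frac{1}{-20} = - \frac{1}{20}$)
$\left(D{\left(-19 \right)} + k{\left(-62,-37 \right)}\right) \left(f{\left(-56,48 \right)} + p{\left(8 \right)}\right) = \left(\left(-42 + 2 \left(-19\right)^{2}\right) - 1138\right) \left(-56 - \frac{1}{20}\right) = \left(\left(-42 + 2 \cdot 361\right) - 1138\right) \left(- \frac{1121}{20}\right) = \left(\left(-42 + 722\right) - 1138\right) \left(- \frac{1121}{20}\right) = \left(680 - 1138\right) \left(- \frac{1121}{20}\right) = \left(-458\right) \left(- \frac{1121}{20}\right) = \frac{256709}{10}$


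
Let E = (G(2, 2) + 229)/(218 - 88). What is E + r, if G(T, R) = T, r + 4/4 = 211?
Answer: 27531/130 ≈ 211.78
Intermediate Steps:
r = 210 (r = -1 + 211 = 210)
E = 231/130 (E = (2 + 229)/(218 - 88) = 231/130 ≈ 1.7769)
E + r = 231/130 + 210 = 27531/130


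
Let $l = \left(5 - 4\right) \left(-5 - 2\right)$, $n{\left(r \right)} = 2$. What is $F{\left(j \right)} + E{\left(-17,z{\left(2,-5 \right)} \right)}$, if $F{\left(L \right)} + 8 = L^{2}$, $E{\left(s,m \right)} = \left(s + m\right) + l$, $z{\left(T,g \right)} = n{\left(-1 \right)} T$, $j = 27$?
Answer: $701$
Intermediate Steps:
$l = -7$ ($l = \left(5 - 4\right) \left(-7\right) = 1 \left(-7\right) = -7$)
$z{\left(T,g \right)} = 2 T$
$E{\left(s,m \right)} = -7 + m + s$ ($E{\left(s,m \right)} = \left(s + m\right) - 7 = \left(m + s\right) - 7 = -7 + m + s$)
$F{\left(L \right)} = -8 + L^{2}$
$F{\left(j \right)} + E{\left(-17,z{\left(2,-5 \right)} \right)} = \left(-8 + 27^{2}\right) - 20 = \left(-8 + 729\right) - 20 = 721 - 20 = 701$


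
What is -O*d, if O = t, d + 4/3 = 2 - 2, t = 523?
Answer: 2092/3 ≈ 697.33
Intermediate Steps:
d = -4/3 (d = -4/3 + (2 - 2) = -4/3 + 0 = -4/3 ≈ -1.3333)
O = 523
-O*d = -523*(-4)/3 = -1*(-2092/3) = 2092/3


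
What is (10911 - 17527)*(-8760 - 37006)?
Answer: 302787856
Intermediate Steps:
(10911 - 17527)*(-8760 - 37006) = -6616*(-45766) = 302787856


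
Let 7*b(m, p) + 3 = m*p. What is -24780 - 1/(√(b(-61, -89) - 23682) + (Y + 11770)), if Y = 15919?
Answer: 7*(-7080*√280609 + 686133421*I)/(-193823*I + 2*√280609) ≈ -24780.0 + 2.3842e-7*I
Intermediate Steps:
b(m, p) = -3/7 + m*p/7 (b(m, p) = -3/7 + (m*p)/7 = -3/7 + m*p/7)
-24780 - 1/(√(b(-61, -89) - 23682) + (Y + 11770)) = -24780 - 1/(√((-3/7 + (⅐)*(-61)*(-89)) - 23682) + (15919 + 11770)) = -24780 - 1/(√((-3/7 + 5429/7) - 23682) + 27689) = -24780 - 1/(√(5426/7 - 23682) + 27689) = -24780 - 1/(√(-160348/7) + 27689) = -24780 - 1/(2*I*√280609/7 + 27689) = -24780 - 1/(27689 + 2*I*√280609/7)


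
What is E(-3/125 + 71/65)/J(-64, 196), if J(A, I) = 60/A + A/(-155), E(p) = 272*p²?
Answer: -406583754752/687090625 ≈ -591.75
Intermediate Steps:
J(A, I) = 60/A - A/155 (J(A, I) = 60/A + A*(-1/155) = 60/A - A/155)
E(-3/125 + 71/65)/J(-64, 196) = (272*(-3/125 + 71/65)²)/(60/(-64) - 1/155*(-64)) = (272*(-3*1/125 + 71*(1/65))²)/(60*(-1/64) + 64/155) = (272*(-3/125 + 71/65)²)/(-15/16 + 64/155) = (272*(1736/1625)²)/(-1301/2480) = (272*(3013696/2640625))*(-2480/1301) = (819725312/2640625)*(-2480/1301) = -406583754752/687090625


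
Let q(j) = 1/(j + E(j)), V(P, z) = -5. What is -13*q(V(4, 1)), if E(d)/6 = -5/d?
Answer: -13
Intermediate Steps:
E(d) = -30/d (E(d) = 6*(-5/d) = -30/d)
q(j) = 1/(j - 30/j)
-13*q(V(4, 1)) = -(-65)/(-30 + (-5)**2) = -(-65)/(-30 + 25) = -(-65)/(-5) = -(-65)*(-1)/5 = -13*1 = -13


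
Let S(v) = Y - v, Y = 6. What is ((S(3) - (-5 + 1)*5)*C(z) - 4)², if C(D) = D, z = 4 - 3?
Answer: 361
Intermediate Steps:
S(v) = 6 - v
z = 1
((S(3) - (-5 + 1)*5)*C(z) - 4)² = (((6 - 1*3) - (-5 + 1)*5)*1 - 4)² = (((6 - 3) - (-4)*5)*1 - 4)² = ((3 - 1*(-20))*1 - 4)² = ((3 + 20)*1 - 4)² = (23*1 - 4)² = (23 - 4)² = 19² = 361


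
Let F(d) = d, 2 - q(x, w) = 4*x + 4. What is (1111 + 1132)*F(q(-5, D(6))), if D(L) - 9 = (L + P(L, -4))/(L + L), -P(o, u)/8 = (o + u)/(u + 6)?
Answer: 40374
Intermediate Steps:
P(o, u) = -8*(o + u)/(6 + u) (P(o, u) = -8*(o + u)/(u + 6) = -8*(o + u)/(6 + u))
D(L) = 9 + (16 - 3*L)/(2*L) (D(L) = 9 + (L + 8*(-L - 1*(-4))/(6 - 4))/(L + L) = 9 + (L + 8*(-L + 4)/2)/((2*L)) = 9 + (L + 8*(1/2)*(4 - L))*(1/(2*L)) = 9 + (L + (16 - 4*L))*(1/(2*L)) = 9 + (16 - 3*L)*(1/(2*L)) = 9 + (16 - 3*L)/(2*L))
q(x, w) = -2 - 4*x (q(x, w) = 2 - (4*x + 4) = 2 - (4 + 4*x) = 2 + (-4 - 4*x) = -2 - 4*x)
(1111 + 1132)*F(q(-5, D(6))) = (1111 + 1132)*(-2 - 4*(-5)) = 2243*(-2 + 20) = 2243*18 = 40374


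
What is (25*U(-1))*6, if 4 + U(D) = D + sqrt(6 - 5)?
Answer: -600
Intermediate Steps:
U(D) = -3 + D (U(D) = -4 + (D + sqrt(6 - 5)) = -4 + (D + sqrt(1)) = -4 + (D + 1) = -4 + (1 + D) = -3 + D)
(25*U(-1))*6 = (25*(-3 - 1))*6 = (25*(-4))*6 = -100*6 = -600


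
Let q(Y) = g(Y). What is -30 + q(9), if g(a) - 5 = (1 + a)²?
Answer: 75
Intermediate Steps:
g(a) = 5 + (1 + a)²
q(Y) = 5 + (1 + Y)²
-30 + q(9) = -30 + (5 + (1 + 9)²) = -30 + (5 + 10²) = -30 + (5 + 100) = -30 + 105 = 75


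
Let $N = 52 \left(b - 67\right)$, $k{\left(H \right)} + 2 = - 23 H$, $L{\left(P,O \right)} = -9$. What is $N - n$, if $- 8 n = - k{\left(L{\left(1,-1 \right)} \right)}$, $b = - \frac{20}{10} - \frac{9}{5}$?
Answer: $- \frac{148289}{40} \approx -3707.2$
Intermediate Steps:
$b = - \frac{19}{5}$ ($b = \left(-20\right) \frac{1}{10} - \frac{9}{5} = -2 - \frac{9}{5} = - \frac{19}{5} \approx -3.8$)
$k{\left(H \right)} = -2 - 23 H$
$n = \frac{205}{8}$ ($n = - \frac{\left(-1\right) \left(-2 - -207\right)}{8} = - \frac{\left(-1\right) \left(-2 + 207\right)}{8} = - \frac{\left(-1\right) 205}{8} = \left(- \frac{1}{8}\right) \left(-205\right) = \frac{205}{8} \approx 25.625$)
$N = - \frac{18408}{5}$ ($N = 52 \left(- \frac{19}{5} - 67\right) = 52 \left(- \frac{354}{5}\right) = - \frac{18408}{5} \approx -3681.6$)
$N - n = - \frac{18408}{5} - \frac{205}{8} = - \frac{148289}{40}$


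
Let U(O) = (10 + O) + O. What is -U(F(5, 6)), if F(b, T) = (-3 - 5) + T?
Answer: -6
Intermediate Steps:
F(b, T) = -8 + T
U(O) = 10 + 2*O
-U(F(5, 6)) = -(10 + 2*(-8 + 6)) = -(10 + 2*(-2)) = -(10 - 4) = -1*6 = -6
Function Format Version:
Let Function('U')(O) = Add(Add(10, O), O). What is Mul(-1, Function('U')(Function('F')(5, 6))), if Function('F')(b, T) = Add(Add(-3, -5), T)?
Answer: -6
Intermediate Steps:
Function('F')(b, T) = Add(-8, T)
Function('U')(O) = Add(10, Mul(2, O))
Mul(-1, Function('U')(Function('F')(5, 6))) = Mul(-1, Add(10, Mul(2, Add(-8, 6)))) = Mul(-1, Add(10, Mul(2, -2))) = Mul(-1, Add(10, -4)) = Mul(-1, 6) = -6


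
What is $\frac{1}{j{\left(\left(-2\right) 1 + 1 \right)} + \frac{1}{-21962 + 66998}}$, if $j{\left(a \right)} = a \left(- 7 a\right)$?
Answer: $- \frac{45036}{315251} \approx -0.14286$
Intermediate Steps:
$j{\left(a \right)} = - 7 a^{2}$
$\frac{1}{j{\left(\left(-2\right) 1 + 1 \right)} + \frac{1}{-21962 + 66998}} = \frac{1}{- 7 \left(\left(-2\right) 1 + 1\right)^{2} + \frac{1}{-21962 + 66998}} = \frac{1}{- 7 \left(-2 + 1\right)^{2} + \frac{1}{45036}} = \frac{1}{- 7 \left(-1\right)^{2} + \frac{1}{45036}} = \frac{1}{\left(-7\right) 1 + \frac{1}{45036}} = \frac{1}{-7 + \frac{1}{45036}} = \frac{1}{- \frac{315251}{45036}} = - \frac{45036}{315251}$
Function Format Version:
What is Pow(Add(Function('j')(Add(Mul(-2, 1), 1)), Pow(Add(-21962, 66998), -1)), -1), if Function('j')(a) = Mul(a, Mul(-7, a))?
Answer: Rational(-45036, 315251) ≈ -0.14286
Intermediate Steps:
Function('j')(a) = Mul(-7, Pow(a, 2))
Pow(Add(Function('j')(Add(Mul(-2, 1), 1)), Pow(Add(-21962, 66998), -1)), -1) = Pow(Add(Mul(-7, Pow(Add(Mul(-2, 1), 1), 2)), Pow(Add(-21962, 66998), -1)), -1) = Pow(Add(Mul(-7, Pow(Add(-2, 1), 2)), Pow(45036, -1)), -1) = Pow(Add(Mul(-7, Pow(-1, 2)), Rational(1, 45036)), -1) = Pow(Add(Mul(-7, 1), Rational(1, 45036)), -1) = Pow(Add(-7, Rational(1, 45036)), -1) = Pow(Rational(-315251, 45036), -1) = Rational(-45036, 315251)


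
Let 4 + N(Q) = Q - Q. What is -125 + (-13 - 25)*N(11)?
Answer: 27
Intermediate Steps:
N(Q) = -4 (N(Q) = -4 + (Q - Q) = -4 + 0 = -4)
-125 + (-13 - 25)*N(11) = -125 + (-13 - 25)*(-4) = -125 - 38*(-4) = -125 + 152 = 27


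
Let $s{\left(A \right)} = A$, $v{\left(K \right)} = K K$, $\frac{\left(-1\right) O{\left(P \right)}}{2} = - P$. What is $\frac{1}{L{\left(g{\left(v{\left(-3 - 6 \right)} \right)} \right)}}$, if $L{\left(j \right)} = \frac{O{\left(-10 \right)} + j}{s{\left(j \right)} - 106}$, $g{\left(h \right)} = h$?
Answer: $- \frac{25}{61} \approx -0.40984$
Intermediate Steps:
$O{\left(P \right)} = 2 P$ ($O{\left(P \right)} = - 2 \left(- P\right) = 2 P$)
$v{\left(K \right)} = K^{2}$
$L{\left(j \right)} = \frac{-20 + j}{-106 + j}$ ($L{\left(j \right)} = \frac{2 \left(-10\right) + j}{j - 106} = \frac{-20 + j}{-106 + j}$)
$\frac{1}{L{\left(g{\left(v{\left(-3 - 6 \right)} \right)} \right)}} = \frac{1}{\frac{1}{-106 + \left(-3 - 6\right)^{2}} \left(-20 + \left(-3 - 6\right)^{2}\right)} = \frac{1}{\frac{1}{-106 + \left(-9\right)^{2}} \left(-20 + \left(-9\right)^{2}\right)} = \frac{1}{\frac{1}{-106 + 81} \left(-20 + 81\right)} = \frac{1}{\frac{1}{-25} \cdot 61} = \frac{1}{\left(- \frac{1}{25}\right) 61} = \frac{1}{- \frac{61}{25}} = - \frac{25}{61}$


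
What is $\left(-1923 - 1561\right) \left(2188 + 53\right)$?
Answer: $-7807644$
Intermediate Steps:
$\left(-1923 - 1561\right) \left(2188 + 53\right) = \left(-3484\right) 2241 = -7807644$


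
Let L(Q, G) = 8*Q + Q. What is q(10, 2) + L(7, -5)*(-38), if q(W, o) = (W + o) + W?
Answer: -2372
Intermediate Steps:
L(Q, G) = 9*Q
q(W, o) = o + 2*W
q(10, 2) + L(7, -5)*(-38) = (2 + 2*10) + (9*7)*(-38) = (2 + 20) + 63*(-38) = 22 - 2394 = -2372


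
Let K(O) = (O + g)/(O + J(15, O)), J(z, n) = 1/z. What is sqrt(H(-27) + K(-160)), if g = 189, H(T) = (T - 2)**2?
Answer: 2*sqrt(1209770119)/2399 ≈ 28.997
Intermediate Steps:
H(T) = (-2 + T)**2
K(O) = (189 + O)/(1/15 + O) (K(O) = (O + 189)/(O + 1/15) = (189 + O)/(O + 1/15) = (189 + O)/(1/15 + O))
sqrt(H(-27) + K(-160)) = sqrt((-2 - 27)**2 + 15*(189 - 160)/(1 + 15*(-160))) = sqrt((-29)**2 + 15*29/(1 - 2400)) = sqrt(841 + 15*29/(-2399)) = sqrt(841 + 15*(-1/2399)*29) = sqrt(841 - 435/2399) = sqrt(2017124/2399) = 2*sqrt(1209770119)/2399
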